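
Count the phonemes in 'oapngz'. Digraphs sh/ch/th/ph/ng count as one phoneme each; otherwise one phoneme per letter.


Parsing 'oapngz' greedily, digraphs first:
  'o' -> vowel phoneme (phonemes so far: 1)
  'a' -> vowel phoneme (phonemes so far: 2)
  'p' -> consonant phoneme (phonemes so far: 3)
  'ng' -> digraph (1 consonant phoneme) (phonemes so far: 4)
  'z' -> consonant phoneme (phonemes so far: 5)
Total phonemes: 5

5


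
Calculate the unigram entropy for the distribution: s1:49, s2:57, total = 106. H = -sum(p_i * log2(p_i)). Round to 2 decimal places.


Computing entropy H = -sum(p_i * log2(p_i)):
  s1: p = 49/106 = 0.4623, -p*log2(p) = 0.5146
  s2: p = 57/106 = 0.5377, -p*log2(p) = 0.4813
H = sum of terms = 0.9959
Rounded to 2 decimals: 1.00

1.00


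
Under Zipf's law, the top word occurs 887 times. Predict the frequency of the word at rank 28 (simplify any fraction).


Zipf's law: freq(rank) = f1 / rank
f1 = 887, rank = 28
freq = 887 / 28
GCD(887, 28) = 1
Simplified: 887/28

887/28


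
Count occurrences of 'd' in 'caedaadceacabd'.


Scanning 'caedaadceacabd' for 'd':
  Position 3: 'd' -> MATCH (count: 1)
  Position 6: 'd' -> MATCH (count: 2)
  Position 13: 'd' -> MATCH (count: 3)
Total occurrences of 'd': 3

3


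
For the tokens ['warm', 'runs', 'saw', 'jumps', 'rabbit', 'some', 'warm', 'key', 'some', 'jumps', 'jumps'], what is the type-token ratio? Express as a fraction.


Tokens: 11
Unique types: ('jumps', 'key', 'rabbit', 'runs', 'saw', 'some', 'warm') = 7
TTR = 7/11
Already in lowest terms.

7/11


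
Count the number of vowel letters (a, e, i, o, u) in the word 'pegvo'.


Scanning each character of 'pegvo':
  Position 1: 'p' -> consonant (running count: 0)
  Position 2: 'e' -> vowel (running count: 1)
  Position 3: 'g' -> consonant (running count: 1)
  Position 4: 'v' -> consonant (running count: 1)
  Position 5: 'o' -> vowel (running count: 2)
Total vowels: 2

2


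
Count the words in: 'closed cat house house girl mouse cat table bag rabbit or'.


Counting words by splitting on spaces:
  Word 1: 'closed'
  Word 2: 'cat'
  Word 3: 'house'
  Word 4: 'house'
  Word 5: 'girl'
  Word 6: 'mouse'
  Word 7: 'cat'
  Word 8: 'table'
  Word 9: 'bag'
  Word 10: 'rabbit'
  Word 11: 'or'
Total words: 11

11


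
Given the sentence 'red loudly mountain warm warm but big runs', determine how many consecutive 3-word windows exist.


Word trigrams from [8] words:
  Trigram 1: (red loudly mountain)
  Trigram 2: (loudly mountain warm)
  Trigram 3: (mountain warm warm)
  Trigram 4: (warm warm but)
  Trigram 5: (warm but big)
  Trigram 6: (but big runs)
Total word trigrams: 8 - 2 = 6

6


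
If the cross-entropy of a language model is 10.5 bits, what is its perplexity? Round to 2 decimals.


Perplexity formula: PP = 2^H
H = 10.5
PP = 2^10.5
Decompose: 2^10.5 = 2^10 * 2^0.5 = 2^10 * sqrt(2)
2^10 = 1024, sqrt(2) ~ 1.4142136
PP ~ 1024 * 1.4142136 = 1448.1547264
Rounded to 2 decimals: 1448.15

1448.15


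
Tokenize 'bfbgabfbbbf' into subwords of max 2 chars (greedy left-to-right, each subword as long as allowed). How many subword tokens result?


'bfbgabfbbbf' has 11 characters.
Chunking with max size 2:
  Chunk 1: 'bf' (positions 0-1)
  Chunk 2: 'bg' (positions 2-3)
  Chunk 3: 'ab' (positions 4-5)
  Chunk 4: 'fb' (positions 6-7)
  Chunk 5: 'bb' (positions 8-9)
  Chunk 6: 'f' (positions 10-10)
Total chunks: ceil(11 / 2) = 6

6


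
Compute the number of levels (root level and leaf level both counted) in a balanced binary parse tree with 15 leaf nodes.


In a balanced binary tree with n leaves the deepest leaf is ceil(log2(n)) edges below the root,
so counting node levels inclusive of root and leaves gives ceil(log2(n)) + 1 levels.
log2(15) = 3.9069
ceil(3.9069) = 4
levels = 4 + 1 = 5

5


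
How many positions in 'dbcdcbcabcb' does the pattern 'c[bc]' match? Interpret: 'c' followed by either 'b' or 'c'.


Pattern: c[bc] means 'c' followed by either 'b' or 'c'.
Scanning 'dbcdcbcabcb' position-by-position:
  Pos 0: window 'db' -> no
  Pos 1: window 'bc' -> no
  Pos 2: window 'cd' -> no
  Pos 3: window 'dc' -> no
  Pos 4: window 'cb' -> MATCH
  Pos 5: window 'bc' -> no
  Pos 6: window 'ca' -> no
  Pos 7: window 'ab' -> no
  Pos 8: window 'bc' -> no
  Pos 9: window 'cb' -> MATCH
  Pos 10: window 'b' -> no
Total matches: 2

2


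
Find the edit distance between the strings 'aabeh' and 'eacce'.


Building DP table for s1='aabeh' (len 5) and s2='eacce' (len 5):
       e  a  c  c  e
    0  1  2  3  4  5
  a 1  1  1  2  3  4
  a 2  2  1  2  3  4
  b 3  3  2  2  3  4
  e 4  3  3  3  3  3
  h 5  4  4  4  4  4
Edit distance = dp[5][5] = 4

4


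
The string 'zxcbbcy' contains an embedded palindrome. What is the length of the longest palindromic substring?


Scanning 'zxcbbcy' for palindromic substrings.
Substring at positions 2-5: 'cbbc'.
Check: reverse('cbbc') = 'cbbc' -> palindrome confirmed.
Neighbouring characters ('x' / 'y') break symmetry, so it cannot extend further.
No longer palindromic substring exists; longest length = 4

4


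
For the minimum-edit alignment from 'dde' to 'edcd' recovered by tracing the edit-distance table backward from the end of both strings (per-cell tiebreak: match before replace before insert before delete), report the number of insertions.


Edit distance = 3. Backtracking from cell (3, 4) with preference match > replace > insert > delete,
then listing the resulting alignment 'dde' -> 'edcd' left to right:
  Step 1: insert 'e' [insertion #1]
  Step 2: keep 'd'
  Step 3: replace d->c
  Step 4: replace e->d
Total insertions: 1

1


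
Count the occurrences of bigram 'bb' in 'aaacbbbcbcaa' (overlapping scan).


Scanning 'aaacbbbcbcaa' for bigram 'bb':
  Position 0: 'aa' -> no
  Position 1: 'aa' -> no
  Position 2: 'ac' -> no
  Position 3: 'cb' -> no
  Position 4: 'bb' -> MATCH
  Position 5: 'bb' -> MATCH
  Position 6: 'bc' -> no
  Position 7: 'cb' -> no
  Position 8: 'bc' -> no
  Position 9: 'ca' -> no
  Position 10: 'aa' -> no
Total matches: 2

2


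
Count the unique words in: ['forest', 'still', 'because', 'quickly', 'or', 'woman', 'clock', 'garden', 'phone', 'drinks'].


Listing all tokens and tracking unique types:
  Token 1: 'forest' -> NEW (unique so far: 1)
  Token 2: 'still' -> NEW (unique so far: 2)
  Token 3: 'because' -> NEW (unique so far: 3)
  Token 4: 'quickly' -> NEW (unique so far: 4)
  Token 5: 'or' -> NEW (unique so far: 5)
  Token 6: 'woman' -> NEW (unique so far: 6)
  Token 7: 'clock' -> NEW (unique so far: 7)
  Token 8: 'garden' -> NEW (unique so far: 8)
  Token 9: 'phone' -> NEW (unique so far: 9)
  Token 10: 'drinks' -> NEW (unique so far: 10)
Unique types: ('because', 'clock', 'drinks', 'forest', 'garden', 'or', 'phone', 'quickly', 'still', 'woman')
Vocabulary size: 10

10


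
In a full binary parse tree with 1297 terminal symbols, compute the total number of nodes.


Leaf nodes (terminals): 1297
Internal nodes = n - 1 = 1297 - 1 = 1296
Total = leaves + internal = 1297 + 1296 = 2593

2593


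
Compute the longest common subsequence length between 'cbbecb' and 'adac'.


DP table for LCS of 'cbbecb' and 'adac':
       a  d  a  c
    0  0  0  0  0
  c 0  0  0  0  1
  b 0  0  0  0  1
  b 0  0  0  0  1
  e 0  0  0  0  1
  c 0  0  0  0  1
  b 0  0  0  0  1
LCS: 'c'
LCS length = 1

1


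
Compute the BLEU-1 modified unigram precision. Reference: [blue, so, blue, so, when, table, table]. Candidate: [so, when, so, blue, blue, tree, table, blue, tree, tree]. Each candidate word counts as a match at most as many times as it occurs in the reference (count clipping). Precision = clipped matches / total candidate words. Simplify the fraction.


Reference word counts: {'blue': 2, 'so': 2, 'table': 2, 'when': 1}
Checking each candidate word (with clipping):
  'so' -> in reference (ref count 2, used 1/2) -> match (matches: 1)
  'when' -> in reference (ref count 1, used 1/1) -> match (matches: 2)
  'so' -> in reference (ref count 2, used 2/2) -> match (matches: 3)
  'blue' -> in reference (ref count 2, used 1/2) -> match (matches: 4)
  'blue' -> in reference (ref count 2, used 2/2) -> match (matches: 5)
  'tree' -> not in reference -> no match (matches: 5)
  'table' -> in reference (ref count 2, used 1/2) -> match (matches: 6)
  'blue' -> ref count 2 already used up (2/2) -> clipped, no match (matches: 6)
  'tree' -> not in reference -> no match (matches: 6)
  'tree' -> not in reference -> no match (matches: 6)
Clipped matches: 6, Candidate length: 10
Precision = 6/10 = 3/5

3/5


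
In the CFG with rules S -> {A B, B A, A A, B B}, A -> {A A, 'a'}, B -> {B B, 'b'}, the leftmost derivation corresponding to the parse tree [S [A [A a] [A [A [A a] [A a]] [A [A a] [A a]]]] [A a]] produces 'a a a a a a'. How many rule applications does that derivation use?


Every bracketed nonterminal node [X ...] in the tree is produced by exactly one rule application.
Reading the tree off as a leftmost derivation:
  Step 1: S  =>  A A   (applied S -> A A)
  Step 2: A A  =>  A A A   (applied A -> A A)
  Step 3: A A A  =>  a A A   (applied A -> a)
  Step 4: a A A  =>  a A A A   (applied A -> A A)
  Step 5: a A A A  =>  a A A A A   (applied A -> A A)
  Step 6: a A A A A  =>  a a A A A   (applied A -> a)
  Step 7: a a A A A  =>  a a a A A   (applied A -> a)
  Step 8: a a a A A  =>  a a a A A A   (applied A -> A A)
  Step 9: a a a A A A  =>  a a a a A A   (applied A -> a)
  Step 10: a a a a A A  =>  a a a a a A   (applied A -> a)
  Step 11: a a a a a A  =>  a a a a a a   (applied A -> a)
Final yield: a a a a a a
Total rewrite steps: 11

11


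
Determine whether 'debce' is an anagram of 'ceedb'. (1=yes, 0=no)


Sort characters of 'debce': 'bcdee'
Sort characters of 'ceedb': 'bcdee'
Sorted forms match -> they ARE anagrams
Result: 1

1


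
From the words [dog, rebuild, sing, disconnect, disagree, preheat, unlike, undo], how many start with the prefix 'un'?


Checking each word for prefix 'un':
  'dog' -> no (count: 0)
  'rebuild' -> no (count: 0)
  'sing' -> no (count: 0)
  'disconnect' -> no (count: 0)
  'disagree' -> no (count: 0)
  'preheat' -> no (count: 0)
  'unlike' -> YES, starts with 'un' (count: 1)
  'undo' -> YES, starts with 'un' (count: 2)
Total with prefix 'un': 2

2


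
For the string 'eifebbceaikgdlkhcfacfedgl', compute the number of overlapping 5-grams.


String 'eifebbceaikgdlkhcfacfedgl' has length L = 25.
Number of overlapping n-grams = L - n + 1
Substituting: 25 - 5 + 1 = 21

21


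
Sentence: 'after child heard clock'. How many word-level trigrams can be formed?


Word trigrams from [4] words:
  Trigram 1: (after child heard)
  Trigram 2: (child heard clock)
Total word trigrams: 4 - 2 = 2

2


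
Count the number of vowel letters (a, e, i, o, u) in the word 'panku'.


Scanning each character of 'panku':
  Position 1: 'p' -> consonant (running count: 0)
  Position 2: 'a' -> vowel (running count: 1)
  Position 3: 'n' -> consonant (running count: 1)
  Position 4: 'k' -> consonant (running count: 1)
  Position 5: 'u' -> vowel (running count: 2)
Total vowels: 2

2


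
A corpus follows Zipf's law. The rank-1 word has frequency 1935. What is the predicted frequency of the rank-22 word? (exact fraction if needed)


Zipf's law: freq(rank) = f1 / rank
f1 = 1935, rank = 22
freq = 1935 / 22
GCD(1935, 22) = 1
Simplified: 1935/22

1935/22


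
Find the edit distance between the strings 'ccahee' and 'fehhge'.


Building DP table for s1='ccahee' (len 6) and s2='fehhge' (len 6):
       f  e  h  h  g  e
    0  1  2  3  4  5  6
  c 1  1  2  3  4  5  6
  c 2  2  2  3  4  5  6
  a 3  3  3  3  4  5  6
  h 4  4  4  3  3  4  5
  e 5  5  4  4  4  4  4
  e 6  6  5  5  5  5  4
Edit distance = dp[6][6] = 4

4


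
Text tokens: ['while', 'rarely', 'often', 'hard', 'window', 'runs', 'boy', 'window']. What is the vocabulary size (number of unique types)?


Listing all tokens and tracking unique types:
  Token 1: 'while' -> NEW (unique so far: 1)
  Token 2: 'rarely' -> NEW (unique so far: 2)
  Token 3: 'often' -> NEW (unique so far: 3)
  Token 4: 'hard' -> NEW (unique so far: 4)
  Token 5: 'window' -> NEW (unique so far: 5)
  Token 6: 'runs' -> NEW (unique so far: 6)
  Token 7: 'boy' -> NEW (unique so far: 7)
  Token 8: 'window' -> duplicate (unique so far: 7)
Unique types: ('boy', 'hard', 'often', 'rarely', 'runs', 'while', 'window')
Vocabulary size: 7

7


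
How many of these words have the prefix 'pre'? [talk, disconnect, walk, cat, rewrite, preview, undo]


Checking each word for prefix 'pre':
  'talk' -> no (count: 0)
  'disconnect' -> no (count: 0)
  'walk' -> no (count: 0)
  'cat' -> no (count: 0)
  'rewrite' -> no (count: 0)
  'preview' -> YES, starts with 'pre' (count: 1)
  'undo' -> no (count: 1)
Total with prefix 'pre': 1

1


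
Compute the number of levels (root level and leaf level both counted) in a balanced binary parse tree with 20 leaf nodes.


In a balanced binary tree with n leaves the deepest leaf is ceil(log2(n)) edges below the root,
so counting node levels inclusive of root and leaves gives ceil(log2(n)) + 1 levels.
log2(20) = 4.3219
ceil(4.3219) = 5
levels = 5 + 1 = 6

6


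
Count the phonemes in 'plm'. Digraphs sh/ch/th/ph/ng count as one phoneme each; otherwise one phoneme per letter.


Parsing 'plm' greedily, digraphs first:
  'p' -> consonant phoneme (phonemes so far: 1)
  'l' -> consonant phoneme (phonemes so far: 2)
  'm' -> consonant phoneme (phonemes so far: 3)
Total phonemes: 3

3


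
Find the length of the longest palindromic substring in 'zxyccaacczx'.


Scanning 'zxyccaacczx' for palindromic substrings.
Substring at positions 3-8: 'ccaacc'.
Check: reverse('ccaacc') = 'ccaacc' -> palindrome confirmed.
Neighbouring characters ('y' / 'z') break symmetry, so it cannot extend further.
No longer palindromic substring exists; longest length = 6

6


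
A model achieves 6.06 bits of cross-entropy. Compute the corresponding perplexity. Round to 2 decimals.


Perplexity formula: PP = 2^H
H = 6.06
PP = 2^6.06
Decompose: 2^6.06 = 2^6 * 2^0.06
2^6 = 64, 2^0.06 ~ 1.0424658
PP ~ 64 * 1.0424658 = 66.7178112
Rounded to 2 decimals: 66.72

66.72


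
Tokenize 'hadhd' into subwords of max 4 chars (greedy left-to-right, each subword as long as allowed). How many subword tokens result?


'hadhd' has 5 characters.
Chunking with max size 4:
  Chunk 1: 'hadh' (positions 0-3)
  Chunk 2: 'd' (positions 4-4)
Total chunks: ceil(5 / 4) = 2

2


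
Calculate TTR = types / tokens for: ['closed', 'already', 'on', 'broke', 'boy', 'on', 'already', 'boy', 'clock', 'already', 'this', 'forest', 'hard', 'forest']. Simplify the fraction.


Tokens: 14
Unique types: ('already', 'boy', 'broke', 'clock', 'closed', 'forest', 'hard', 'on', 'this') = 9
TTR = 9/14
Already in lowest terms.

9/14


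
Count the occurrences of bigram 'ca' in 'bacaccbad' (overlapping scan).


Scanning 'bacaccbad' for bigram 'ca':
  Position 0: 'ba' -> no
  Position 1: 'ac' -> no
  Position 2: 'ca' -> MATCH
  Position 3: 'ac' -> no
  Position 4: 'cc' -> no
  Position 5: 'cb' -> no
  Position 6: 'ba' -> no
  Position 7: 'ad' -> no
Total matches: 1

1


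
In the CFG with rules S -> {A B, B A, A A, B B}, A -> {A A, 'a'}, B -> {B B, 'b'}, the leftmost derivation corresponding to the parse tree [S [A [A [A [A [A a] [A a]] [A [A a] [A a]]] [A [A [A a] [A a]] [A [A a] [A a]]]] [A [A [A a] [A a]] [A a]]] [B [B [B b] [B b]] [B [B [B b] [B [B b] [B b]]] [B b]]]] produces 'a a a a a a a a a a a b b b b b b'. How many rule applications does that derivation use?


Every bracketed nonterminal node [X ...] in the tree is produced by exactly one rule application.
Reading the tree off as a leftmost derivation:
  Step 1: S  =>  A B   (applied S -> A B)
  Step 2: A B  =>  A A B   (applied A -> A A)
  Step 3: A A B  =>  A A A B   (applied A -> A A)
  Step 4: A A A B  =>  A A A A B   (applied A -> A A)
  Step 5: A A A A B  =>  A A A A A B   (applied A -> A A)
  Step 6: A A A A A B  =>  a A A A A B   (applied A -> a)
  Step 7: a A A A A B  =>  a a A A A B   (applied A -> a)
  Step 8: a a A A A B  =>  a a A A A A B   (applied A -> A A)
  Step 9: a a A A A A B  =>  a a a A A A B   (applied A -> a)
  Step 10: a a a A A A B  =>  a a a a A A B   (applied A -> a)
  Step 11: a a a a A A B  =>  a a a a A A A B   (applied A -> A A)
  Step 12: a a a a A A A B  =>  a a a a A A A A B   (applied A -> A A)
  Step 13: a a a a A A A A B  =>  a a a a a A A A B   (applied A -> a)
  Step 14: a a a a a A A A B  =>  a a a a a a A A B   (applied A -> a)
  Step 15: a a a a a a A A B  =>  a a a a a a A A A B   (applied A -> A A)
  Step 16: a a a a a a A A A B  =>  a a a a a a a A A B   (applied A -> a)
  Step 17: a a a a a a a A A B  =>  a a a a a a a a A B   (applied A -> a)
  Step 18: a a a a a a a a A B  =>  a a a a a a a a A A B   (applied A -> A A)
  Step 19: a a a a a a a a A A B  =>  a a a a a a a a A A A B   (applied A -> A A)
  Step 20: a a a a a a a a A A A B  =>  a a a a a a a a a A A B   (applied A -> a)
  Step 21: a a a a a a a a a A A B  =>  a a a a a a a a a a A B   (applied A -> a)
  Step 22: a a a a a a a a a a A B  =>  a a a a a a a a a a a B   (applied A -> a)
  Step 23: a a a a a a a a a a a B  =>  a a a a a a a a a a a B B   (applied B -> B B)
  Step 24: a a a a a a a a a a a B B  =>  a a a a a a a a a a a B B B   (applied B -> B B)
  Step 25: a a a a a a a a a a a B B B  =>  a a a a a a a a a a a b B B   (applied B -> b)
  Step 26: a a a a a a a a a a a b B B  =>  a a a a a a a a a a a b b B   (applied B -> b)
  Step 27: a a a a a a a a a a a b b B  =>  a a a a a a a a a a a b b B B   (applied B -> B B)
  Step 28: a a a a a a a a a a a b b B B  =>  a a a a a a a a a a a b b B B B   (applied B -> B B)
  Step 29: a a a a a a a a a a a b b B B B  =>  a a a a a a a a a a a b b b B B   (applied B -> b)
  Step 30: a a a a a a a a a a a b b b B B  =>  a a a a a a a a a a a b b b B B B   (applied B -> B B)
  Step 31: a a a a a a a a a a a b b b B B B  =>  a a a a a a a a a a a b b b b B B   (applied B -> b)
  Step 32: a a a a a a a a a a a b b b b B B  =>  a a a a a a a a a a a b b b b b B   (applied B -> b)
  Step 33: a a a a a a a a a a a b b b b b B  =>  a a a a a a a a a a a b b b b b b   (applied B -> b)
Final yield: a a a a a a a a a a a b b b b b b
Total rewrite steps: 33

33


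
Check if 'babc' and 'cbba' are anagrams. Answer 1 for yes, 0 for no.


Sort characters of 'babc': 'abbc'
Sort characters of 'cbba': 'abbc'
Sorted forms match -> they ARE anagrams
Result: 1

1


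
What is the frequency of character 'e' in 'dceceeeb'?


Scanning 'dceceeeb' for 'e':
  Position 2: 'e' -> MATCH (count: 1)
  Position 4: 'e' -> MATCH (count: 2)
  Position 5: 'e' -> MATCH (count: 3)
  Position 6: 'e' -> MATCH (count: 4)
Total occurrences of 'e': 4

4


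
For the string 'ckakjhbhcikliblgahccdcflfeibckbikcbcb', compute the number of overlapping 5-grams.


String 'ckakjhbhcikliblgahccdcflfeibckbikcbcb' has length L = 37.
Number of overlapping n-grams = L - n + 1
Substituting: 37 - 5 + 1 = 33

33


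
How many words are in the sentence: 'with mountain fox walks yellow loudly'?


Counting words by splitting on spaces:
  Word 1: 'with'
  Word 2: 'mountain'
  Word 3: 'fox'
  Word 4: 'walks'
  Word 5: 'yellow'
  Word 6: 'loudly'
Total words: 6

6


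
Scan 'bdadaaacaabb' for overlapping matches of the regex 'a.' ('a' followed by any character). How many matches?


Pattern: a. means 'a' followed by any character.
Scanning 'bdadaaacaabb' position-by-position:
  Pos 0: window 'bd' -> no
  Pos 1: window 'da' -> no
  Pos 2: window 'ad' -> MATCH
  Pos 3: window 'da' -> no
  Pos 4: window 'aa' -> MATCH
  Pos 5: window 'aa' -> MATCH
  Pos 6: window 'ac' -> MATCH
  Pos 7: window 'ca' -> no
  Pos 8: window 'aa' -> MATCH
  Pos 9: window 'ab' -> MATCH
  Pos 10: window 'bb' -> no
  Pos 11: window 'b' -> no
Total matches: 6

6


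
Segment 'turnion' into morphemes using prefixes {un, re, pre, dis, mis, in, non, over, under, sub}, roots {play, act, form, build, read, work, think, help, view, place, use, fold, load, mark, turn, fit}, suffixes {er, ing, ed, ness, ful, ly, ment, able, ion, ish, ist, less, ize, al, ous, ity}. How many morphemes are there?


Segmenting 'turnion' against the inventory:
  'turn' -> root (morpheme 1)
  'ion' -> suffix (morpheme 2)
Total morphemes: 2

2


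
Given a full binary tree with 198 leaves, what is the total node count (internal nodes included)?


Leaf nodes (terminals): 198
Internal nodes = n - 1 = 198 - 1 = 197
Total = leaves + internal = 198 + 197 = 395

395


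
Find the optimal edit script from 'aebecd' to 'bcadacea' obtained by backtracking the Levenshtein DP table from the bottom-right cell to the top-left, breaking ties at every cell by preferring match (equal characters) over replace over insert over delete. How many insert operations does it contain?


Edit distance = 7. Backtracking from cell (6, 8) with preference match > replace > insert > delete,
then listing the resulting alignment 'aebecd' -> 'bcadacea' left to right:
  Step 1: insert 'b' [insertion #1]
  Step 2: insert 'c' [insertion #2]
  Step 3: keep 'a'
  Step 4: replace e->d
  Step 5: replace b->a
  Step 6: replace e->c
  Step 7: replace c->e
  Step 8: replace d->a
Total insertions: 2

2


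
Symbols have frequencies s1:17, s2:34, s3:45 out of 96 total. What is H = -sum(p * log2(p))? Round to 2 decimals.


Computing entropy H = -sum(p_i * log2(p_i)):
  s1: p = 17/96 = 0.1771, -p*log2(p) = 0.4423
  s2: p = 34/96 = 0.3542, -p*log2(p) = 0.5304
  s3: p = 45/96 = 0.4688, -p*log2(p) = 0.5124
H = sum of terms = 1.4851
Rounded to 2 decimals: 1.49

1.49


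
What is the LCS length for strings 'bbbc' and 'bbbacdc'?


DP table for LCS of 'bbbc' and 'bbbacdc':
       b  b  b  a  c  d  c
    0  0  0  0  0  0  0  0
  b 0  1  1  1  1  1  1  1
  b 0  1  2  2  2  2  2  2
  b 0  1  2  3  3  3  3  3
  c 0  1  2  3  3  4  4  4
LCS: 'bbbc'
LCS length = 4

4


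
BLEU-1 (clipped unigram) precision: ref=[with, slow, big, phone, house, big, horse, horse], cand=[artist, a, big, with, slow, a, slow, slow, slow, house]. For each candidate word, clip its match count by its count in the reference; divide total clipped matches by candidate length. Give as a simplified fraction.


Reference word counts: {'big': 2, 'horse': 2, 'house': 1, 'phone': 1, 'slow': 1, 'with': 1}
Checking each candidate word (with clipping):
  'artist' -> not in reference -> no match (matches: 0)
  'a' -> not in reference -> no match (matches: 0)
  'big' -> in reference (ref count 2, used 1/2) -> match (matches: 1)
  'with' -> in reference (ref count 1, used 1/1) -> match (matches: 2)
  'slow' -> in reference (ref count 1, used 1/1) -> match (matches: 3)
  'a' -> not in reference -> no match (matches: 3)
  'slow' -> ref count 1 already used up (1/1) -> clipped, no match (matches: 3)
  'slow' -> ref count 1 already used up (1/1) -> clipped, no match (matches: 3)
  'slow' -> ref count 1 already used up (1/1) -> clipped, no match (matches: 3)
  'house' -> in reference (ref count 1, used 1/1) -> match (matches: 4)
Clipped matches: 4, Candidate length: 10
Precision = 4/10 = 2/5

2/5


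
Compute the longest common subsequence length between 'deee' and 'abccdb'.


DP table for LCS of 'deee' and 'abccdb':
       a  b  c  c  d  b
    0  0  0  0  0  0  0
  d 0  0  0  0  0  1  1
  e 0  0  0  0  0  1  1
  e 0  0  0  0  0  1  1
  e 0  0  0  0  0  1  1
LCS: 'd'
LCS length = 1

1


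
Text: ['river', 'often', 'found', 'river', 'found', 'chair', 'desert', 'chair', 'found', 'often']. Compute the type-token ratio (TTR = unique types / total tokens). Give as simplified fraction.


Tokens: 10
Unique types: ('chair', 'desert', 'found', 'often', 'river') = 5
TTR = 5/10
Simplify: divide both by 5 -> 1/2
TTR = 1/2

1/2


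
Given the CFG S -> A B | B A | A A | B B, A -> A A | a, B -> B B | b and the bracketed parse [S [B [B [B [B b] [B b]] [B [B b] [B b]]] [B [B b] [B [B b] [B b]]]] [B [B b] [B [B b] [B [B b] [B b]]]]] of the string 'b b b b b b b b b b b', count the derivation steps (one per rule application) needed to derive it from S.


Every bracketed nonterminal node [X ...] in the tree is produced by exactly one rule application.
Reading the tree off as a leftmost derivation:
  Step 1: S  =>  B B   (applied S -> B B)
  Step 2: B B  =>  B B B   (applied B -> B B)
  Step 3: B B B  =>  B B B B   (applied B -> B B)
  Step 4: B B B B  =>  B B B B B   (applied B -> B B)
  Step 5: B B B B B  =>  b B B B B   (applied B -> b)
  Step 6: b B B B B  =>  b b B B B   (applied B -> b)
  Step 7: b b B B B  =>  b b B B B B   (applied B -> B B)
  Step 8: b b B B B B  =>  b b b B B B   (applied B -> b)
  Step 9: b b b B B B  =>  b b b b B B   (applied B -> b)
  Step 10: b b b b B B  =>  b b b b B B B   (applied B -> B B)
  Step 11: b b b b B B B  =>  b b b b b B B   (applied B -> b)
  Step 12: b b b b b B B  =>  b b b b b B B B   (applied B -> B B)
  Step 13: b b b b b B B B  =>  b b b b b b B B   (applied B -> b)
  Step 14: b b b b b b B B  =>  b b b b b b b B   (applied B -> b)
  Step 15: b b b b b b b B  =>  b b b b b b b B B   (applied B -> B B)
  Step 16: b b b b b b b B B  =>  b b b b b b b b B   (applied B -> b)
  Step 17: b b b b b b b b B  =>  b b b b b b b b B B   (applied B -> B B)
  Step 18: b b b b b b b b B B  =>  b b b b b b b b b B   (applied B -> b)
  Step 19: b b b b b b b b b B  =>  b b b b b b b b b B B   (applied B -> B B)
  Step 20: b b b b b b b b b B B  =>  b b b b b b b b b b B   (applied B -> b)
  Step 21: b b b b b b b b b b B  =>  b b b b b b b b b b b   (applied B -> b)
Final yield: b b b b b b b b b b b
Total rewrite steps: 21

21


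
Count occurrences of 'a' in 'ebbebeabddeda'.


Scanning 'ebbebeabddeda' for 'a':
  Position 6: 'a' -> MATCH (count: 1)
  Position 12: 'a' -> MATCH (count: 2)
Total occurrences of 'a': 2

2


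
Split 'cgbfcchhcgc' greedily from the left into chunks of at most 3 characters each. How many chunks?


'cgbfcchhcgc' has 11 characters.
Chunking with max size 3:
  Chunk 1: 'cgb' (positions 0-2)
  Chunk 2: 'fcc' (positions 3-5)
  Chunk 3: 'hhc' (positions 6-8)
  Chunk 4: 'gc' (positions 9-10)
Total chunks: ceil(11 / 3) = 4

4


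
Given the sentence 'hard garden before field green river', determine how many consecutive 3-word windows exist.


Word trigrams from [6] words:
  Trigram 1: (hard garden before)
  Trigram 2: (garden before field)
  Trigram 3: (before field green)
  Trigram 4: (field green river)
Total word trigrams: 6 - 2 = 4

4


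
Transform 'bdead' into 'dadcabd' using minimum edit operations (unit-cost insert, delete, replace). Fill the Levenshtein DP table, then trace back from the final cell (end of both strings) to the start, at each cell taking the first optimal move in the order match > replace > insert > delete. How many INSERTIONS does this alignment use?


Edit distance = 4. Backtracking from cell (5, 7) with preference match > replace > insert > delete,
then listing the resulting alignment 'bdead' -> 'dadcabd' left to right:
  Step 1: insert 'd' [insertion #1]
  Step 2: replace b->a
  Step 3: keep 'd'
  Step 4: replace e->c
  Step 5: keep 'a'
  Step 6: insert 'b' [insertion #2]
  Step 7: keep 'd'
Total insertions: 2

2


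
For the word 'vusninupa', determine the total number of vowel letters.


Scanning each character of 'vusninupa':
  Position 1: 'v' -> consonant (running count: 0)
  Position 2: 'u' -> vowel (running count: 1)
  Position 3: 's' -> consonant (running count: 1)
  Position 4: 'n' -> consonant (running count: 1)
  Position 5: 'i' -> vowel (running count: 2)
  Position 6: 'n' -> consonant (running count: 2)
  Position 7: 'u' -> vowel (running count: 3)
  Position 8: 'p' -> consonant (running count: 3)
  Position 9: 'a' -> vowel (running count: 4)
Total vowels: 4

4


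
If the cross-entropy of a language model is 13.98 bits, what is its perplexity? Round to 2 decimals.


Perplexity formula: PP = 2^H
H = 13.98
PP = 2^13.98
Decompose: 2^13.98 = 2^13 * 2^0.98
2^13 = 8192, 2^0.98 ~ 1.9724654
PP ~ 8192 * 1.9724654 = 16158.4365568
Rounded to 2 decimals: 16158.44

16158.44


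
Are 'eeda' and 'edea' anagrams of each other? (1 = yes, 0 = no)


Sort characters of 'eeda': 'adee'
Sort characters of 'edea': 'adee'
Sorted forms match -> they ARE anagrams
Result: 1

1


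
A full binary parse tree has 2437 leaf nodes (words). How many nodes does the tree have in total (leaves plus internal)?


Leaf nodes (terminals): 2437
Internal nodes = n - 1 = 2437 - 1 = 2436
Total = leaves + internal = 2437 + 2436 = 4873

4873


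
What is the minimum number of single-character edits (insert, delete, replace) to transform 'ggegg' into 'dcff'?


Building DP table for s1='ggegg' (len 5) and s2='dcff' (len 4):
       d  c  f  f
    0  1  2  3  4
  g 1  1  2  3  4
  g 2  2  2  3  4
  e 3  3  3  3  4
  g 4  4  4  4  4
  g 5  5  5  5  5
Edit distance = dp[5][4] = 5

5


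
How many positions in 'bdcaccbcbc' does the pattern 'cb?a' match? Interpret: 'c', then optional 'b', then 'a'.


Pattern: cb?a means 'c', then optional 'b', then 'a'.
Scanning 'bdcaccbcbc' position-by-position:
  Pos 0: window 'bdc' -> no
  Pos 1: window 'dca' -> no
  Pos 2: window 'cac' -> MATCH
  Pos 3: window 'acc' -> no
  Pos 4: window 'ccb' -> no
  Pos 5: window 'cbc' -> no
  Pos 6: window 'bcb' -> no
  Pos 7: window 'cbc' -> no
  Pos 8: window 'bc' -> no
  Pos 9: window 'c' -> no
Total matches: 1

1


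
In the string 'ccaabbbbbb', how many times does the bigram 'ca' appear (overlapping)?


Scanning 'ccaabbbbbb' for bigram 'ca':
  Position 0: 'cc' -> no
  Position 1: 'ca' -> MATCH
  Position 2: 'aa' -> no
  Position 3: 'ab' -> no
  Position 4: 'bb' -> no
  Position 5: 'bb' -> no
  Position 6: 'bb' -> no
  Position 7: 'bb' -> no
  Position 8: 'bb' -> no
Total matches: 1

1


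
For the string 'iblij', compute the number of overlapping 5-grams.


String 'iblij' has length L = 5.
Number of overlapping n-grams = L - n + 1
Substituting: 5 - 5 + 1 = 1

1


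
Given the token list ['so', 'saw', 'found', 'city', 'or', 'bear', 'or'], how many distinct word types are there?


Listing all tokens and tracking unique types:
  Token 1: 'so' -> NEW (unique so far: 1)
  Token 2: 'saw' -> NEW (unique so far: 2)
  Token 3: 'found' -> NEW (unique so far: 3)
  Token 4: 'city' -> NEW (unique so far: 4)
  Token 5: 'or' -> NEW (unique so far: 5)
  Token 6: 'bear' -> NEW (unique so far: 6)
  Token 7: 'or' -> duplicate (unique so far: 6)
Unique types: ('bear', 'city', 'found', 'or', 'saw', 'so')
Vocabulary size: 6

6


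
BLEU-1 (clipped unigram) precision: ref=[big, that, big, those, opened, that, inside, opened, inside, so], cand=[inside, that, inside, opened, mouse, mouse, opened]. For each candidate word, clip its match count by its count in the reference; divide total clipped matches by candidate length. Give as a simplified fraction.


Reference word counts: {'big': 2, 'inside': 2, 'opened': 2, 'so': 1, 'that': 2, 'those': 1}
Checking each candidate word (with clipping):
  'inside' -> in reference (ref count 2, used 1/2) -> match (matches: 1)
  'that' -> in reference (ref count 2, used 1/2) -> match (matches: 2)
  'inside' -> in reference (ref count 2, used 2/2) -> match (matches: 3)
  'opened' -> in reference (ref count 2, used 1/2) -> match (matches: 4)
  'mouse' -> not in reference -> no match (matches: 4)
  'mouse' -> not in reference -> no match (matches: 4)
  'opened' -> in reference (ref count 2, used 2/2) -> match (matches: 5)
Clipped matches: 5, Candidate length: 7
Precision = 5/7

5/7


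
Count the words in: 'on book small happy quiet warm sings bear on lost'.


Counting words by splitting on spaces:
  Word 1: 'on'
  Word 2: 'book'
  Word 3: 'small'
  Word 4: 'happy'
  Word 5: 'quiet'
  Word 6: 'warm'
  Word 7: 'sings'
  Word 8: 'bear'
  Word 9: 'on'
  Word 10: 'lost'
Total words: 10

10


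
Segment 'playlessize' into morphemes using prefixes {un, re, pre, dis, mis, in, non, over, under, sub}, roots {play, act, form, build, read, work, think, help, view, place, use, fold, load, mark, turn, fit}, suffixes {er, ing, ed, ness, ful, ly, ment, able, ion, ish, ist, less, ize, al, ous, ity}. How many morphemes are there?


Segmenting 'playlessize' against the inventory:
  'play' -> root (morpheme 1)
  'less' -> suffix (morpheme 2)
  'ize' -> suffix (morpheme 3)
Total morphemes: 3

3


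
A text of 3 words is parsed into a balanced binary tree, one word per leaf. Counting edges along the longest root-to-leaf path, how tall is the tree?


In a balanced binary tree with n leaves the deepest leaf is ceil(log2(n)) edges below the root.
log2(3) = 1.5850
ceil(1.5850) = 2
height (edges) = 2

2


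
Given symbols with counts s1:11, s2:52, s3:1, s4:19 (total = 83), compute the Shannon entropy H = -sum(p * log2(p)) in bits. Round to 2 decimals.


Computing entropy H = -sum(p_i * log2(p_i)):
  s1: p = 11/83 = 0.1325, -p*log2(p) = 0.3864
  s2: p = 52/83 = 0.6265, -p*log2(p) = 0.4226
  s3: p = 1/83 = 0.0120, -p*log2(p) = 0.0768
  s4: p = 19/83 = 0.2289, -p*log2(p) = 0.4869
H = sum of terms = 1.3727
Rounded to 2 decimals: 1.37

1.37


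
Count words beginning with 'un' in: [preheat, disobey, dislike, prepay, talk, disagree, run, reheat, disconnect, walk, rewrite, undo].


Checking each word for prefix 'un':
  'preheat' -> no (count: 0)
  'disobey' -> no (count: 0)
  'dislike' -> no (count: 0)
  'prepay' -> no (count: 0)
  'talk' -> no (count: 0)
  'disagree' -> no (count: 0)
  'run' -> no (count: 0)
  'reheat' -> no (count: 0)
  'disconnect' -> no (count: 0)
  'walk' -> no (count: 0)
  'rewrite' -> no (count: 0)
  'undo' -> YES, starts with 'un' (count: 1)
Total with prefix 'un': 1

1


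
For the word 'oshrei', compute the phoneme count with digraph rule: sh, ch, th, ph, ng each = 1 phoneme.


Parsing 'oshrei' greedily, digraphs first:
  'o' -> vowel phoneme (phonemes so far: 1)
  'sh' -> digraph (1 consonant phoneme) (phonemes so far: 2)
  'r' -> consonant phoneme (phonemes so far: 3)
  'e' -> vowel phoneme (phonemes so far: 4)
  'i' -> vowel phoneme (phonemes so far: 5)
Total phonemes: 5

5


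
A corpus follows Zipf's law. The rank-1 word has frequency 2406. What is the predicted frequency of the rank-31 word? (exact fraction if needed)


Zipf's law: freq(rank) = f1 / rank
f1 = 2406, rank = 31
freq = 2406 / 31
GCD(2406, 31) = 1
Simplified: 2406/31

2406/31


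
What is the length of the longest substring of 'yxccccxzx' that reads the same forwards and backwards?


Scanning 'yxccccxzx' for palindromic substrings.
Substring at positions 1-6: 'xccccx'.
Check: reverse('xccccx') = 'xccccx' -> palindrome confirmed.
Neighbouring characters ('y' / 'z') break symmetry, so it cannot extend further.
No longer palindromic substring exists; longest length = 6

6


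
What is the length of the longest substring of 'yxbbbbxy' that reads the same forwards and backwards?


Scanning 'yxbbbbxy' for palindromic substrings.
Substring at positions 0-7: 'yxbbbbxy'.
Check: reverse('yxbbbbxy') = 'yxbbbbxy' -> palindrome confirmed.
No longer palindromic substring exists; longest length = 8

8


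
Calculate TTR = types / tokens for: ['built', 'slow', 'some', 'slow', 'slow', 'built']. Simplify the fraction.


Tokens: 6
Unique types: ('built', 'slow', 'some') = 3
TTR = 3/6
Simplify: divide both by 3 -> 1/2
TTR = 1/2

1/2


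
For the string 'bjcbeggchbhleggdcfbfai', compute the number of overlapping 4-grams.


String 'bjcbeggchbhleggdcfbfai' has length L = 22.
Number of overlapping n-grams = L - n + 1
Substituting: 22 - 4 + 1 = 19

19


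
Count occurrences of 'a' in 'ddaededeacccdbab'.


Scanning 'ddaededeacccdbab' for 'a':
  Position 2: 'a' -> MATCH (count: 1)
  Position 8: 'a' -> MATCH (count: 2)
  Position 14: 'a' -> MATCH (count: 3)
Total occurrences of 'a': 3

3


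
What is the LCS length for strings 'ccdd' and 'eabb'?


DP table for LCS of 'ccdd' and 'eabb':
       e  a  b  b
    0  0  0  0  0
  c 0  0  0  0  0
  c 0  0  0  0  0
  d 0  0  0  0  0
  d 0  0  0  0  0
LCS length = 0

0


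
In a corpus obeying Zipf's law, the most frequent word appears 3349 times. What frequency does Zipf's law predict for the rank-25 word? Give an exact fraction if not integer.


Zipf's law: freq(rank) = f1 / rank
f1 = 3349, rank = 25
freq = 3349 / 25
GCD(3349, 25) = 1
Simplified: 3349/25

3349/25


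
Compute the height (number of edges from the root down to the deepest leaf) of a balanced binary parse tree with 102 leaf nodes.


In a balanced binary tree with n leaves the deepest leaf is ceil(log2(n)) edges below the root.
log2(102) = 6.6724
ceil(6.6724) = 7
height (edges) = 7

7


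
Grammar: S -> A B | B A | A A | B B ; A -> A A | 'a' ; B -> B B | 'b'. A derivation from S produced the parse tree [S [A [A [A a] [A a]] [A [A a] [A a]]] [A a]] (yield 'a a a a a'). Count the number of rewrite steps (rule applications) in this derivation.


Every bracketed nonterminal node [X ...] in the tree is produced by exactly one rule application.
Reading the tree off as a leftmost derivation:
  Step 1: S  =>  A A   (applied S -> A A)
  Step 2: A A  =>  A A A   (applied A -> A A)
  Step 3: A A A  =>  A A A A   (applied A -> A A)
  Step 4: A A A A  =>  a A A A   (applied A -> a)
  Step 5: a A A A  =>  a a A A   (applied A -> a)
  Step 6: a a A A  =>  a a A A A   (applied A -> A A)
  Step 7: a a A A A  =>  a a a A A   (applied A -> a)
  Step 8: a a a A A  =>  a a a a A   (applied A -> a)
  Step 9: a a a a A  =>  a a a a a   (applied A -> a)
Final yield: a a a a a
Total rewrite steps: 9

9


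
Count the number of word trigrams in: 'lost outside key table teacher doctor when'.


Word trigrams from [7] words:
  Trigram 1: (lost outside key)
  Trigram 2: (outside key table)
  Trigram 3: (key table teacher)
  Trigram 4: (table teacher doctor)
  Trigram 5: (teacher doctor when)
Total word trigrams: 7 - 2 = 5

5


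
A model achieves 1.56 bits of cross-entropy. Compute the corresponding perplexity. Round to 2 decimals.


Perplexity formula: PP = 2^H
H = 1.56
PP = 2^1.56
Decompose: 2^1.56 = 2^1 * 2^0.56
2^1 = 2, 2^0.56 ~ 1.4742692
PP ~ 2 * 1.4742692 = 2.9485384
Rounded to 2 decimals: 2.95

2.95


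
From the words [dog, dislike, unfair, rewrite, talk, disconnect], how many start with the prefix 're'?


Checking each word for prefix 're':
  'dog' -> no (count: 0)
  'dislike' -> no (count: 0)
  'unfair' -> no (count: 0)
  'rewrite' -> YES, starts with 're' (count: 1)
  'talk' -> no (count: 1)
  'disconnect' -> no (count: 1)
Total with prefix 're': 1

1


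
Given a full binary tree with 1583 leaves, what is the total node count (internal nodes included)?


Leaf nodes (terminals): 1583
Internal nodes = n - 1 = 1583 - 1 = 1582
Total = leaves + internal = 1583 + 1582 = 3165

3165


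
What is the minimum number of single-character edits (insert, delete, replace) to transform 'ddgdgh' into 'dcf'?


Building DP table for s1='ddgdgh' (len 6) and s2='dcf' (len 3):
       d  c  f
    0  1  2  3
  d 1  0  1  2
  d 2  1  1  2
  g 3  2  2  2
  d 4  3  3  3
  g 5  4  4  4
  h 6  5  5  5
Edit distance = dp[6][3] = 5

5


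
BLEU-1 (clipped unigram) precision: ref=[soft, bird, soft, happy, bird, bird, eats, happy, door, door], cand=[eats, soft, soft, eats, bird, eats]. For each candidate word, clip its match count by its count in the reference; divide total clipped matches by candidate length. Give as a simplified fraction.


Reference word counts: {'bird': 3, 'door': 2, 'eats': 1, 'happy': 2, 'soft': 2}
Checking each candidate word (with clipping):
  'eats' -> in reference (ref count 1, used 1/1) -> match (matches: 1)
  'soft' -> in reference (ref count 2, used 1/2) -> match (matches: 2)
  'soft' -> in reference (ref count 2, used 2/2) -> match (matches: 3)
  'eats' -> ref count 1 already used up (1/1) -> clipped, no match (matches: 3)
  'bird' -> in reference (ref count 3, used 1/3) -> match (matches: 4)
  'eats' -> ref count 1 already used up (1/1) -> clipped, no match (matches: 4)
Clipped matches: 4, Candidate length: 6
Precision = 4/6 = 2/3

2/3


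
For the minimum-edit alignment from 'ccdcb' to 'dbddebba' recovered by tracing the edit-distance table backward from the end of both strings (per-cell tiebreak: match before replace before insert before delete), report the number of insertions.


Edit distance = 6. Backtracking from cell (5, 8) with preference match > replace > insert > delete,
then listing the resulting alignment 'ccdcb' -> 'dbddebba' left to right:
  Step 1: insert 'd' [insertion #1]
  Step 2: replace c->b
  Step 3: replace c->d
  Step 4: keep 'd'
  Step 5: insert 'e' [insertion #2]
  Step 6: replace c->b
  Step 7: keep 'b'
  Step 8: insert 'a' [insertion #3]
Total insertions: 3

3
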